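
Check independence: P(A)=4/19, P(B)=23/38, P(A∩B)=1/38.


P(A)*P(B) = 4/19*23/38 = 46/361
P(A∩B) = 1/38 != 46/361, so not independent

No, A and B are not independent


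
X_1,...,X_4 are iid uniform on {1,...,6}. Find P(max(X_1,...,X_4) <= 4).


P(max <= 4) = P(all X_i <= 4) = (P(X_1 <= 4))^4
= (4/6)^4 = (2/3)^4 = 16/81

16/81


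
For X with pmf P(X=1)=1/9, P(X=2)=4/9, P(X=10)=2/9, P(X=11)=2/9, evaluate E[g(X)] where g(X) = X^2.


E[X^2] = sum(g(x)*P(x))
= 1*1/9 + 4*4/9 + 100*2/9 + 121*2/9
= 51

51


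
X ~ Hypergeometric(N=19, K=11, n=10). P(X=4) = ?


P(X=4) = C(11,4)*C(8,6) / C(19,10)
= 330*28 / 92378
= 9240/92378 = 420/4199

420/4199


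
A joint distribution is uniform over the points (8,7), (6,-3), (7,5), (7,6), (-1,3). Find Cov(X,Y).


E[X]=27/5, E[Y]=18/5, E[XY]=112/5
Cov(X,Y) = E[XY] - E[X]E[Y] = 112/5 - 27/5*18/5 = 74/25

74/25


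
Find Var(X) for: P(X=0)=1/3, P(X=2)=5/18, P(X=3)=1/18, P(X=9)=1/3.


E[X] = 67/18, E[X^2] = 515/18
Var(X) = E[X^2] - (E[X])^2 = 515/18 - (67/18)^2 = 4781/324

4781/324


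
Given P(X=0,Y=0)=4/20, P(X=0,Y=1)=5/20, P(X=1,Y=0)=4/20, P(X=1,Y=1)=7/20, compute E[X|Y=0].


P(Y=0) = 8/20
E[X|Y=0] = (0*4 + 1*4)/8 = 4/8 = 1/2

1/2


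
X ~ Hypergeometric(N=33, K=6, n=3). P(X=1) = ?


P(X=1) = C(6,1)*C(27,2) / C(33,3)
= 6*351 / 5456
= 2106/5456 = 1053/2728

1053/2728


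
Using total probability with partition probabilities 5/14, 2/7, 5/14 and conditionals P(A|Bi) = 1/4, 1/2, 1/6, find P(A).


P(A) = P(A|B1)P(B1) + P(A|B2)P(B2) + P(A|B3)P(B3)
= 1/4*5/14 + 1/2*2/7 + 1/6*5/14
= 5/56 + 1/7 + 5/84 = 7/24

7/24


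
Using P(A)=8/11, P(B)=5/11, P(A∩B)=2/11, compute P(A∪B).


P(A∪B) = P(A) + P(B) - P(A∩B)
= 8/11 + 5/11 - 2/11 = 1

1


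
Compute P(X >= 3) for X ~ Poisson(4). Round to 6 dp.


P(X>=3) = 1 - P(X<=2) = 1 - (e^(-4)*4^0/0! + e^(-4)*4^1/1! + e^(-4)*4^2/2!)
≈ 1 - (0.0183156389 + 0.0732625556 + 0.1465251111)
= 1 - 0.2381033056 = 0.7618966944
≈ 0.761897

0.761897


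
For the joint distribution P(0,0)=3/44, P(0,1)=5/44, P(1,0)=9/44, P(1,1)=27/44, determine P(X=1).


P(X=1) = P(1,0)+P(1,1) = 9/44 + 27/44 = 36/44 = 9/11

9/11


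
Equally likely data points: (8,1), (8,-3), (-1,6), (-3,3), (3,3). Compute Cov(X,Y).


E[X]=3, E[Y]=2, E[XY]=-22/5
Cov(X,Y) = E[XY] - E[X]E[Y] = -22/5 - 3*2 = -52/5

-52/5


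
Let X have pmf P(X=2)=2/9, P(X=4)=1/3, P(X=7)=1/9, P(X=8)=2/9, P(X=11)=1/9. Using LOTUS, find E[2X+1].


E[2X+1] = sum(g(x)*P(x))
= 5*2/9 + 9*1/3 + 15*1/9 + 17*2/9 + 23*1/9
= 109/9

109/9


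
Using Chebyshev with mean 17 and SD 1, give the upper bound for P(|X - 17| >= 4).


k = 4/1 = 4
Chebyshev: P(|X-mu| >= k*sigma) <= 1/k^2 = 1/4^2 = 1/16

1/16


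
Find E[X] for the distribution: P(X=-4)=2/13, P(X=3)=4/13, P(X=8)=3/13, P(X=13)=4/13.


E[X] = sum(x * P(x))
= -4*2/13 + 3*4/13 + 8*3/13 + 13*4/13
= 80/13

80/13


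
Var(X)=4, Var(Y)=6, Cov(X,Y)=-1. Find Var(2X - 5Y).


Var(2X - 5Y) = 2^2*Var(X) + (-5)^2*Var(Y) + 2*2*(-5)*Cov(X,Y)
= 4*4 + 25*6 - 20*(-1)
= 16 + 150 + 20 = 186

186


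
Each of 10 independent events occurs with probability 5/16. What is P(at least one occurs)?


P(at least one) = 1 - P(none)
P(none) = (1 - 5/16)^10 = (11/16)^10 = 25937424601/1099511627776
P(at least one) = 1 - 25937424601/1099511627776 = 1073574203175/1099511627776

1073574203175/1099511627776


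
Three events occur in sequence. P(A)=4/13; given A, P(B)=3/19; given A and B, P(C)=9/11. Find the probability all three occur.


P(A∩B∩C) = P(A) * P(B|A) * P(C|A∩B)
= 4/13 * 3/19 * 9/11
= 12/247 * 9/11 = 108/2717

108/2717


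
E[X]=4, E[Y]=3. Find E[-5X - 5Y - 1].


E[-5X - 5Y - 1] = -5*E[X] - 5*E[Y] - 1
= (-5)*(4) + (-5)*(3) + (-1)
= -20 - 15 - 1 = -36

-36


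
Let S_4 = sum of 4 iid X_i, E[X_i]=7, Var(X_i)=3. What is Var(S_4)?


By independence, Var(S_n) = n*Var(X_1) = 4*3 = 12

12


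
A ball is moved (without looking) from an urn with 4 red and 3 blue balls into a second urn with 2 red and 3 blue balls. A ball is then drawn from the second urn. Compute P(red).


P(transfer red) = 4/7; P(transfer blue) = 3/7
If red transferred: Urn II has 3 red of 6, so P(red|red moved) = 1/2
If blue transferred: Urn II has 2 red of 6, so P(red|blue moved) = 1/3
By total probability: P(red) = 4/7*1/2 + 3/7*1/3 = 3/7

3/7


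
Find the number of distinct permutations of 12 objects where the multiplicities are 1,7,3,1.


12! = 479001600
Denominator: 1!=1 * 7!=5040 * 3!=6 * 1!=1
Coefficient = 479001600 / 30240 = 15840

15840


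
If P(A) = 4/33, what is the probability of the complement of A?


P(A') = 1 - P(A) = 1 - 4/33 = 29/33

29/33


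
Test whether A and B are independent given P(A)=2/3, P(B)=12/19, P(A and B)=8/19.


P(A)*P(B) = 2/3*12/19 = 8/19
P(A∩B) = 8/19, which equals P(A)P(B), so independent

Yes, A and B are independent


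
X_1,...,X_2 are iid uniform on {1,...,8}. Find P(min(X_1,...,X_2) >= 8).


P(min >= 8) = P(all X_i >= 8) = (P(X_1 >= 8))^2
= (1/8)^2 = 1/64

1/64


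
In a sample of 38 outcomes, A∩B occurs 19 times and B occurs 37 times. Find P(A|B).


P(A|B) = P(A∩B)/P(B) = (19/38)/(37/38) = 19/37

19/37


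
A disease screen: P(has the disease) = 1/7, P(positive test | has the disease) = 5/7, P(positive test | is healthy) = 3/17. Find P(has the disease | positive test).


P(A) = P(A|B)P(B) + P(A|B')P(B') = 5/7*1/7 + 3/17*6/7 = 211/833
P(B|A) = P(A|B)P(B)/P(A) = (5/49)/(211/833) = 85/211

85/211


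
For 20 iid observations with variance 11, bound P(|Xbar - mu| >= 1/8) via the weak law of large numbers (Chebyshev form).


Var(Xbar) = Var(X)/n = 11/20
Chebyshev: P(|Xbar-mu| >= 1/8) <= Var(Xbar)/(1/8)^2 = (11/20)/(1/64) = 176/5
Bound exceeds 1, so trivial bound: 1

1


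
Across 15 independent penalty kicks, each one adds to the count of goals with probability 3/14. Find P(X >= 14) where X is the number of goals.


P(X>=14) = P(X=14) + P(X=15)
= 789189885/155568095557812224 + 14348907/155568095557812224
= 14348907/2778001706389504

14348907/2778001706389504


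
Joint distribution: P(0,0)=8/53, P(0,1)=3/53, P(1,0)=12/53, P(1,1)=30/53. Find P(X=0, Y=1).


Read from table: P(X=0, Y=1) = 3/53

3/53


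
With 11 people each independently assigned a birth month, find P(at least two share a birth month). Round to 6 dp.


P(all different) = prod((12-i)/12 for i=0..10) = 0.000645
P(at least one match) = 1 - 0.000645 = 0.999355

0.999355


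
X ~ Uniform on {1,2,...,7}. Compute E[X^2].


E[X^2] = (1/7) * sum(x^2 for x=1..7)
= 140/7 = 20

20


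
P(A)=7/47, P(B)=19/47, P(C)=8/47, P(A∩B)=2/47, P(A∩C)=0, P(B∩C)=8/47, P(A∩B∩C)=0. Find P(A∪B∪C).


P(A∪B∪C) = P(A)+P(B)+P(C) - P(AB)-P(AC)-P(BC) + P(ABC)
= 7/47+19/47+8/47 - 2/47-0-8/47 + 0
= 24/47

24/47


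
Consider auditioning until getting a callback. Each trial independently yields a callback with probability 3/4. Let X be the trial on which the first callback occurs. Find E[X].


For geometric (trials until first success), E[X] = 1/p = 1/(3/4) = 4/3

4/3


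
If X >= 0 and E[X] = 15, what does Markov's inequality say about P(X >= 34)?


Markov: P(X >= a) <= E[X]/a
P(X >= 34) <= 15/34

15/34


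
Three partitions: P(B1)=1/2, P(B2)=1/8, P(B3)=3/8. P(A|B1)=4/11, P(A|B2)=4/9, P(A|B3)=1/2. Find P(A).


P(A) = P(A|B1)P(B1) + P(A|B2)P(B2) + P(A|B3)P(B3)
= 4/11*1/2 + 4/9*1/8 + 1/2*3/8
= 2/11 + 1/18 + 3/16 = 673/1584

673/1584


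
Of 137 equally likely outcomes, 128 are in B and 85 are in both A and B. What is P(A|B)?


P(A|B) = P(A∩B)/P(B) = (85/137)/(128/137) = 85/128

85/128


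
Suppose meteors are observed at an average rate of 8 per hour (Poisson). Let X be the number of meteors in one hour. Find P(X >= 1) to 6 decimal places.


P(X>=1) = 1 - P(X<=0) = 1 - (e^(-8)*8^0/0!)
≈ 1 - 0.0003354626 = 0.9996645374
≈ 0.999665

0.999665


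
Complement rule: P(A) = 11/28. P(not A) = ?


P(A') = 1 - P(A) = 1 - 11/28 = 17/28

17/28


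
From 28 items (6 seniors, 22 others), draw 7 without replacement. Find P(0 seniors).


P(X=0) = C(6,0)*C(22,7) / C(28,7)
= 1*170544 / 1184040
= 170544/1184040 = 646/4485

646/4485


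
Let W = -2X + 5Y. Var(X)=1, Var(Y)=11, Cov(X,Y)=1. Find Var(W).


Var(-2X + 5Y) = (-2)^2*Var(X) + 5^2*Var(Y) + 2*(-2)*5*Cov(X,Y)
= 4*1 + 25*11 - 20*1
= 4 + 275 - 20 = 259

259


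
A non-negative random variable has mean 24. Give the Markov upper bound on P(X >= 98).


Markov: P(X >= a) <= E[X]/a
P(X >= 98) <= 24/98 = 12/49

12/49


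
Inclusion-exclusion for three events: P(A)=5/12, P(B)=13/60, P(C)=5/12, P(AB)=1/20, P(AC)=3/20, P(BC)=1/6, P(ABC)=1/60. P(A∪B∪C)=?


P(A∪B∪C) = P(A)+P(B)+P(C) - P(AB)-P(AC)-P(BC) + P(ABC)
= 5/12+13/60+5/12 - 1/20-3/20-1/6 + 1/60
= 7/10

7/10


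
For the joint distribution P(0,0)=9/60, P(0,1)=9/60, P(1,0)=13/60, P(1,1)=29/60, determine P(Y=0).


P(Y=0) = P(0,0)+P(1,0) = 9/60 + 13/60 = 22/60 = 11/30

11/30


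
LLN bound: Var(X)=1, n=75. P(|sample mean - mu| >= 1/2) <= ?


Var(Xbar) = Var(X)/n = 1/75
Chebyshev: P(|Xbar-mu| >= 1/2) <= Var(Xbar)/(1/2)^2 = (1/75)/(1/4) = 4/75

4/75


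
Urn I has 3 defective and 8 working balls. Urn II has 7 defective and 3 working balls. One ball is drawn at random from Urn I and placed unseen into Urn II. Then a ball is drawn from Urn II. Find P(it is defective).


P(transfer defective) = 3/11; P(transfer working) = 8/11
If defective transferred: Urn II has 8 defective of 11, so P(defective|defective moved) = 8/11
If working transferred: Urn II has 7 defective of 11, so P(defective|working moved) = 7/11
By total probability: P(defective) = 3/11*8/11 + 8/11*7/11 = 80/121

80/121


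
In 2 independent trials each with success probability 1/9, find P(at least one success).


P(at least one) = 1 - P(none)
P(none) = (1 - 1/9)^2 = (8/9)^2 = 64/81
P(at least one) = 1 - 64/81 = 17/81

17/81


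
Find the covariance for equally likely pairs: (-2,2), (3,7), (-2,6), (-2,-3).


E[X]=-3/4, E[Y]=3, E[XY]=11/4
Cov(X,Y) = E[XY] - E[X]E[Y] = 11/4 + 3/4*3 = 5

5


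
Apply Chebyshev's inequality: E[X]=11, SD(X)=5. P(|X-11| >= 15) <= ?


k = 15/5 = 3
Chebyshev: P(|X-mu| >= k*sigma) <= 1/k^2 = 1/3^2 = 1/9

1/9


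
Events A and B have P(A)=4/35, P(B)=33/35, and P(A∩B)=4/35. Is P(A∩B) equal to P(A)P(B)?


P(A)*P(B) = 4/35*33/35 = 132/1225
P(A∩B) = 4/35 != 132/1225, so not independent

No, A and B are not independent


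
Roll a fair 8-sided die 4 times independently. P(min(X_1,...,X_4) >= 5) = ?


P(min >= 5) = P(all X_i >= 5) = (P(X_1 >= 5))^4
= (4/8)^4 = (1/2)^4 = 1/16

1/16


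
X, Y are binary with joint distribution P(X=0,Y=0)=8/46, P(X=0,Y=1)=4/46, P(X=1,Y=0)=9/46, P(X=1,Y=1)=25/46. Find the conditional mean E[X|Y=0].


P(Y=0) = 17/46
E[X|Y=0] = (0*8 + 1*9)/17 = 9/17

9/17


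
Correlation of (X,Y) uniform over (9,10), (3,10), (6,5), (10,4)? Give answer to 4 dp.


Cov(X,Y) = -3.2500, Var(X) = 7.5000, Var(Y) = 7.6875
rho = Cov/(sqrt(VarX)*sqrt(VarY)) = -0.4280

-0.4280


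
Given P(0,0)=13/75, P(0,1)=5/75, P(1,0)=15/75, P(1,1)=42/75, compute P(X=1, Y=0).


Read from table: P(X=1, Y=0) = 15/75 = 1/5

1/5


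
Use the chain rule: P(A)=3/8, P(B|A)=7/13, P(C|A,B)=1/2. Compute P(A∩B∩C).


P(A∩B∩C) = P(A) * P(B|A) * P(C|A∩B)
= 3/8 * 7/13 * 1/2
= 21/104 * 1/2 = 21/208

21/208


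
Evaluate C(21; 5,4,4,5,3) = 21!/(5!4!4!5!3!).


21! = 51090942171709440000
Denominator: 5!=120 * 4!=24 * 4!=24 * 5!=120 * 3!=6
Coefficient = 51090942171709440000 / 49766400 = 1026615189600

1026615189600


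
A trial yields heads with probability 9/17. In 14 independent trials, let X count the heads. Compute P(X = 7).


P(X=7) = C(14,7) * p^7 * (1-p)^7
= 3432 * 4782969/410338673 * 2097152/410338673
= 34425063830716416/168377826559400929

34425063830716416/168377826559400929


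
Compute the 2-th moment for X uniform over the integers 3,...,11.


E[X^2] = (1/9) * sum(x^2 for x=3..11)
= 501/9 = 167/3

167/3


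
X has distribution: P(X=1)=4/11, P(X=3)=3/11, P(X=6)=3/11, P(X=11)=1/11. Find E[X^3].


E[X^3] = sum(g(x)*P(x))
= 1*4/11 + 27*3/11 + 216*3/11 + 1331*1/11
= 2064/11

2064/11


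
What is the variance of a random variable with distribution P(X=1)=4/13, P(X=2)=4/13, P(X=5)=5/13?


E[X] = 37/13, E[X^2] = 145/13
Var(X) = E[X^2] - (E[X])^2 = 145/13 - (37/13)^2 = 516/169

516/169


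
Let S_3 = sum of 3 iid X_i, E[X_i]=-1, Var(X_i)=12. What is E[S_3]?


E[S_n] = n*E[X_1] = 3*-1 = -3

-3


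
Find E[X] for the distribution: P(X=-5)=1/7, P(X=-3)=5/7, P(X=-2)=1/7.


E[X] = sum(x * P(x))
= -5*1/7 - 3*5/7 - 2*1/7
= -22/7

-22/7


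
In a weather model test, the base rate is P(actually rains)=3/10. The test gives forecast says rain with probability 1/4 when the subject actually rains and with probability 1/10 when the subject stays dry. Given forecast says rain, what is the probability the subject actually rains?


P(A) = P(A|B)P(B) + P(A|B')P(B') = 1/4*3/10 + 1/10*7/10 = 29/200
P(B|A) = P(A|B)P(B)/P(A) = (3/40)/(29/200) = 15/29

15/29


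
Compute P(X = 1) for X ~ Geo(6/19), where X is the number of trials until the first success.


P(X=1) = (1-p)^0 * p = (13/19)^0 * 6/19
= 1 * 6/19 = 6/19

6/19


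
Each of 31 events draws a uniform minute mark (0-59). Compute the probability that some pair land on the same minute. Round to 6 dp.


P(all different) = prod((60-i)/60 for i=0..30) = 0.000071
P(at least one match) = 1 - 0.000071 = 0.999929

0.999929


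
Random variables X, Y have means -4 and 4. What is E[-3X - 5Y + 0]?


E[-3X - 5Y + 0] = -3*E[X] - 5*E[Y] + 0
= (-3)*(-4) + (-5)*(4) + (0)
= 12 - 20 + 0 = -8

-8


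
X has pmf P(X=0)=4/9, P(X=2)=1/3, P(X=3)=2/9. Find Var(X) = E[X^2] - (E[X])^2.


E[X] = 4/3, E[X^2] = 10/3
Var(X) = E[X^2] - (E[X])^2 = 10/3 - (4/3)^2 = 14/9

14/9


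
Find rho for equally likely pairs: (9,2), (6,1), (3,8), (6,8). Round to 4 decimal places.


Cov(X,Y) = -4.5000, Var(X) = 4.5000, Var(Y) = 10.6875
rho = Cov/(sqrt(VarX)*sqrt(VarY)) = -0.6489

-0.6489


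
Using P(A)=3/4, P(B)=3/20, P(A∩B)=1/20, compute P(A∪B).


P(A∪B) = P(A) + P(B) - P(A∩B)
= 3/4 + 3/20 - 1/20 = 17/20

17/20


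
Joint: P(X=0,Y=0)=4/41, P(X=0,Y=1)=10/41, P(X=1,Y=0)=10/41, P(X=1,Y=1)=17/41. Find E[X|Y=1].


P(Y=1) = 27/41
E[X|Y=1] = (0*10 + 1*17)/27 = 17/27

17/27


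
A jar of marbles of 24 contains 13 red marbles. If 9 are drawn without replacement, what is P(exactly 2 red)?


P(X=2) = C(13,2)*C(11,7) / C(24,9)
= 78*330 / 1307504
= 25740/1307504 = 585/29716

585/29716


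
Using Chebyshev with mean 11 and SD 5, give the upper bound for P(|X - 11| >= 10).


k = 10/5 = 2
Chebyshev: P(|X-mu| >= k*sigma) <= 1/k^2 = 1/2^2 = 1/4

1/4


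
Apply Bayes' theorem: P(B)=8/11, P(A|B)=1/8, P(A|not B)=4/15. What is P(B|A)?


P(A) = P(A|B)P(B) + P(A|B')P(B') = 1/8*8/11 + 4/15*3/11 = 9/55
P(B|A) = P(A|B)P(B)/P(A) = (1/11)/(9/55) = 5/9

5/9


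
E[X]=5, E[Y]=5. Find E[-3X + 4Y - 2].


E[-3X + 4Y - 2] = -3*E[X] + 4*E[Y] - 2
= (-3)*(5) + (4)*(5) + (-2)
= -15 + 20 - 2 = 3

3


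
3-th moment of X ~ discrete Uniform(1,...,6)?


E[X^3] = (1/6) * sum(x^3 for x=1..6)
= 441/6 = 147/2

147/2


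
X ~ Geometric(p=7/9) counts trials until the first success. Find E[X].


For geometric (trials until first success), E[X] = 1/p = 1/(7/9) = 9/7

9/7


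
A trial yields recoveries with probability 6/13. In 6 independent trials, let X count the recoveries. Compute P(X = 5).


P(X=5) = C(6,5) * p^5 * (1-p)^1
= 6 * 7776/371293 * 7/13
= 326592/4826809

326592/4826809


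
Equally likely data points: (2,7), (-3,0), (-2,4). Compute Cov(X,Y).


E[X]=-1, E[Y]=11/3, E[XY]=2
Cov(X,Y) = E[XY] - E[X]E[Y] = 2 + 1*11/3 = 17/3

17/3


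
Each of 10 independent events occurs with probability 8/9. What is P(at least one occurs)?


P(at least one) = 1 - P(none)
P(none) = (1 - 8/9)^10 = (1/9)^10 = 1/3486784401
P(at least one) = 1 - 1/3486784401 = 3486784400/3486784401

3486784400/3486784401


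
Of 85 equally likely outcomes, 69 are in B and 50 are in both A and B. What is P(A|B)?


P(A|B) = P(A∩B)/P(B) = (50/85)/(69/85) = 50/69

50/69


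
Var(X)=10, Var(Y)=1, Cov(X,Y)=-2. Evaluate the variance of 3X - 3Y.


Var(3X - 3Y) = 3^2*Var(X) + (-3)^2*Var(Y) + 2*3*(-3)*Cov(X,Y)
= 9*10 + 9*1 - 18*(-2)
= 90 + 9 + 36 = 135

135


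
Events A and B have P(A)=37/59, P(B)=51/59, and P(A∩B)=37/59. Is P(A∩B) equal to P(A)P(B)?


P(A)*P(B) = 37/59*51/59 = 1887/3481
P(A∩B) = 37/59 != 1887/3481, so not independent

No, A and B are not independent


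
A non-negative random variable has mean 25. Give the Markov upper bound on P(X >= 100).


Markov: P(X >= a) <= E[X]/a
P(X >= 100) <= 25/100 = 1/4

1/4


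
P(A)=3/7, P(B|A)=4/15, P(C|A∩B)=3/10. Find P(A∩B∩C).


P(A∩B∩C) = P(A) * P(B|A) * P(C|A∩B)
= 3/7 * 4/15 * 3/10
= 4/35 * 3/10 = 6/175

6/175


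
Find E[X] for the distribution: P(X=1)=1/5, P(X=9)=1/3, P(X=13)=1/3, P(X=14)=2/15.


E[X] = sum(x * P(x))
= 1*1/5 + 9*1/3 + 13*1/3 + 14*2/15
= 47/5

47/5


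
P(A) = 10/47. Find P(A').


P(A') = 1 - P(A) = 1 - 10/47 = 37/47

37/47


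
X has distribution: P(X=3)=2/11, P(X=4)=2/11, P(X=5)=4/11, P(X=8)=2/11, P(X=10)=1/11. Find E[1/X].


E[1/X] = sum(g(x)*P(x))
= 1/3*2/11 + 1/4*2/11 + 1/5*4/11 + 1/8*2/11 + 1/10*1/11
= 139/660

139/660


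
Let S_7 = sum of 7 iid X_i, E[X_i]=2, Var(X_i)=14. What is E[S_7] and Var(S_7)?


E[S_n] = n*mu = 7*2 = 14
Var(S_n) = n*sigma^2 = 7*14 = 98

E[S_7]=14, Var(S_7)=98


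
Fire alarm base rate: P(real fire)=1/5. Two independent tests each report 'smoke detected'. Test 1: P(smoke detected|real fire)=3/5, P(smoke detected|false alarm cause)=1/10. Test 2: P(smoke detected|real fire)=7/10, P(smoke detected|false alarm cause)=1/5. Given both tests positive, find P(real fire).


After test 1: P(+) = 3/5*1/5 + 1/10*4/5 = 1/5
P(B|+) = (3/25)/(1/5) = 3/5
After test 2 (use post1 as new prior): P(+) = 7/10*3/5 + 1/5*2/5 = 1/2
P(B|+,+) = (21/50)/(1/2) = 21/25

21/25


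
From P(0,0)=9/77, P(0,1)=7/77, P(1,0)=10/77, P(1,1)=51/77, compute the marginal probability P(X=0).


P(X=0) = P(0,0)+P(0,1) = 9/77 + 7/77 = 16/77

16/77


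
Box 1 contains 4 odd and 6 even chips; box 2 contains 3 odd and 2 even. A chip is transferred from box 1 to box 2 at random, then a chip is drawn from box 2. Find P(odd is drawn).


P(transfer odd) = 4/10 = 2/5; P(transfer even) = 3/5
If odd transferred: Urn II has 4 odd of 6, so P(odd|odd moved) = 2/3
If even transferred: Urn II has 3 odd of 6, so P(odd|even moved) = 1/2
By total probability: P(odd) = 2/5*2/3 + 3/5*1/2 = 17/30

17/30


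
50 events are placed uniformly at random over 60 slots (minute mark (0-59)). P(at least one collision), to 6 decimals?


P(all different) = prod((60-i)/60 for i=0..49) = 0.000000
P(at least one match) = 1 - 0.000000 = 1.000000

1.000000


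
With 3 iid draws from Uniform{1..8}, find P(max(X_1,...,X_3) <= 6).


P(max <= 6) = P(all X_i <= 6) = (P(X_1 <= 6))^3
= (6/8)^3 = (3/4)^3 = 27/64

27/64


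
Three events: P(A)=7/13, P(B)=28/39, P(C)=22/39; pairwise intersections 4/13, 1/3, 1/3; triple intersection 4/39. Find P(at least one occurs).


P(A∪B∪C) = P(A)+P(B)+P(C) - P(AB)-P(AC)-P(BC) + P(ABC)
= 7/13+28/39+22/39 - 4/13-1/3-1/3 + 4/39
= 37/39

37/39


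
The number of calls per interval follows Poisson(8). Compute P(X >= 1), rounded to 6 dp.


P(X>=1) = 1 - P(X<=0) = 1 - (e^(-8)*8^0/0!)
≈ 1 - 0.0003354626 = 0.9996645374
≈ 0.999665

0.999665


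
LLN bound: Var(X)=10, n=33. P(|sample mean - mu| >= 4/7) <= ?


Var(Xbar) = Var(X)/n = 10/33
Chebyshev: P(|Xbar-mu| >= 4/7) <= Var(Xbar)/(4/7)^2 = (10/33)/(16/49) = 245/264

245/264


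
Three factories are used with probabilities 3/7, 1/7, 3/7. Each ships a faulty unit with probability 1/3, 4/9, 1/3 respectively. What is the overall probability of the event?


P(A) = P(A|B1)P(B1) + P(A|B2)P(B2) + P(A|B3)P(B3)
= 1/3*3/7 + 4/9*1/7 + 1/3*3/7
= 1/7 + 4/63 + 1/7 = 22/63

22/63


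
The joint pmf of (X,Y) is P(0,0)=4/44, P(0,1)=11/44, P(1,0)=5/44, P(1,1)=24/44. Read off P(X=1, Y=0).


Read from table: P(X=1, Y=0) = 5/44

5/44


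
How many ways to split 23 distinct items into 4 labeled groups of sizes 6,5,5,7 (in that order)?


23! = 25852016738884976640000
Denominator: 6!=720 * 5!=120 * 5!=120 * 7!=5040
Coefficient = 25852016738884976640000 / 52254720000 = 494730748512

494730748512


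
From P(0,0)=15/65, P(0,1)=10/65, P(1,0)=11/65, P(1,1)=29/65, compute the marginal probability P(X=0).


P(X=0) = P(0,0)+P(0,1) = 15/65 + 10/65 = 25/65 = 5/13

5/13


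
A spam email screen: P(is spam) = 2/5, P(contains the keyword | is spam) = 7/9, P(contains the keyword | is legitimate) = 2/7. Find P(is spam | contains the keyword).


P(A) = P(A|B)P(B) + P(A|B')P(B') = 7/9*2/5 + 2/7*3/5 = 152/315
P(B|A) = P(A|B)P(B)/P(A) = (14/45)/(152/315) = 49/76

49/76


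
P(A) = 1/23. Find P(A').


P(A') = 1 - P(A) = 1 - 1/23 = 22/23

22/23


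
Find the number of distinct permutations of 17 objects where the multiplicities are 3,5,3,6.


17! = 355687428096000
Denominator: 3!=6 * 5!=120 * 3!=6 * 6!=720
Coefficient = 355687428096000 / 3110400 = 114354240

114354240


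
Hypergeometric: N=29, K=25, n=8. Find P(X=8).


P(X=8) = C(25,8)*C(4,0) / C(29,8)
= 1081575*1 / 4292145
= 1081575/4292145 = 95/377

95/377


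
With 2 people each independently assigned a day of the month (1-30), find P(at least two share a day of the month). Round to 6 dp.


P(all different) = prod((30-i)/30 for i=0..1) = 0.966667
P(at least one match) = 1 - 0.966667 = 0.033333

0.033333


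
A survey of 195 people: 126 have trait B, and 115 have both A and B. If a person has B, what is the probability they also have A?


P(A|B) = P(A∩B)/P(B) = (115/195)/(126/195) = 115/126

115/126


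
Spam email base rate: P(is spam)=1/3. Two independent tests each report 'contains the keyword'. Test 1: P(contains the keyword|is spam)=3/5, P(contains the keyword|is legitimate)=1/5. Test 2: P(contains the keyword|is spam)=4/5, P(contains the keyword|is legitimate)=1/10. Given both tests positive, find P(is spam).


After test 1: P(+) = 3/5*1/3 + 1/5*2/3 = 1/3
P(B|+) = (1/5)/(1/3) = 3/5
After test 2 (use post1 as new prior): P(+) = 4/5*3/5 + 1/10*2/5 = 13/25
P(B|+,+) = (12/25)/(13/25) = 12/13

12/13


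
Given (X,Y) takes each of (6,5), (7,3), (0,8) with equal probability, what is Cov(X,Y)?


E[X]=13/3, E[Y]=16/3, E[XY]=17
Cov(X,Y) = E[XY] - E[X]E[Y] = 17 - 13/3*16/3 = -55/9

-55/9


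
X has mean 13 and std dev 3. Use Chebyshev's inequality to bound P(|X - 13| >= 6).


k = 6/3 = 2
Chebyshev: P(|X-mu| >= k*sigma) <= 1/k^2 = 1/2^2 = 1/4

1/4


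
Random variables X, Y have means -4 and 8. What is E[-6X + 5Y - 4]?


E[-6X + 5Y - 4] = -6*E[X] + 5*E[Y] - 4
= (-6)*(-4) + (5)*(8) + (-4)
= 24 + 40 - 4 = 60

60


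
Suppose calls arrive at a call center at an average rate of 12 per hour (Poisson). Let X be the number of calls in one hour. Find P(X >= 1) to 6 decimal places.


P(X>=1) = 1 - P(X<=0) = 1 - (e^(-12)*12^0/0!)
≈ 1 - 0.0000061442 = 0.9999938558
≈ 0.999994

0.999994


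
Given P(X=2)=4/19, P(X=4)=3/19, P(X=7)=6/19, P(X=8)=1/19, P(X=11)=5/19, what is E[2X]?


E[2X] = sum(g(x)*P(x))
= 4*4/19 + 8*3/19 + 14*6/19 + 16*1/19 + 22*5/19
= 250/19

250/19


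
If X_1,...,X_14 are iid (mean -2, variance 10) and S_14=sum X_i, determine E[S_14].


E[S_n] = n*E[X_1] = 14*-2 = -28

-28


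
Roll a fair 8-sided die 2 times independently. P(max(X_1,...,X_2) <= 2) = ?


P(max <= 2) = P(all X_i <= 2) = (P(X_1 <= 2))^2
= (2/8)^2 = (1/4)^2 = 1/16

1/16


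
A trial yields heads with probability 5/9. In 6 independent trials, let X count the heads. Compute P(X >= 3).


P(X>=3) = P(X=3) + P(X=4) + P(X=5) + P(X=6)
= 160000/531441 + 50000/177147 + 25000/177147 + 15625/531441
= 400625/531441

400625/531441


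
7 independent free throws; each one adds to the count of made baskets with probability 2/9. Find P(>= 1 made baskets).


P(at least one) = 1 - P(none)
P(none) = (1 - 2/9)^7 = (7/9)^7 = 823543/4782969
P(at least one) = 1 - 823543/4782969 = 3959426/4782969

3959426/4782969


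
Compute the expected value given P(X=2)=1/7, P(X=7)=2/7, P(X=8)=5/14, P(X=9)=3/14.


E[X] = sum(x * P(x))
= 2*1/7 + 7*2/7 + 8*5/14 + 9*3/14
= 99/14

99/14


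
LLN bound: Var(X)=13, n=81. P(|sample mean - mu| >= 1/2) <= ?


Var(Xbar) = Var(X)/n = 13/81
Chebyshev: P(|Xbar-mu| >= 1/2) <= Var(Xbar)/(1/2)^2 = (13/81)/(1/4) = 52/81

52/81


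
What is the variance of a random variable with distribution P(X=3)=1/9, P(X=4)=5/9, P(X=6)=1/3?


E[X] = 41/9, E[X^2] = 197/9
Var(X) = E[X^2] - (E[X])^2 = 197/9 - (41/9)^2 = 92/81

92/81


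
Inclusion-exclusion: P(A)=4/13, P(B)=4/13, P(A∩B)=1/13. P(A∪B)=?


P(A∪B) = P(A) + P(B) - P(A∩B)
= 4/13 + 4/13 - 1/13 = 7/13

7/13


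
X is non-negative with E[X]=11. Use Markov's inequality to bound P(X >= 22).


Markov: P(X >= a) <= E[X]/a
P(X >= 22) <= 11/22 = 1/2

1/2


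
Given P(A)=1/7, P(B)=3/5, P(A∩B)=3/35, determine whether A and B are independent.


P(A)*P(B) = 1/7*3/5 = 3/35
P(A∩B) = 3/35, which equals P(A)P(B), so independent

Yes, A and B are independent


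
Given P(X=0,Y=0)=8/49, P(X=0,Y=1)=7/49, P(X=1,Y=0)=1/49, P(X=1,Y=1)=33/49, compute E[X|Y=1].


P(Y=1) = 40/49
E[X|Y=1] = (0*7 + 1*33)/40 = 33/40

33/40


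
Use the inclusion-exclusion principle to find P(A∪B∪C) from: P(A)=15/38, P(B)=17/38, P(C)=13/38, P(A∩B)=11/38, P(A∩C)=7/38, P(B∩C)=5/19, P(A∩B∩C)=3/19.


P(A∪B∪C) = P(A)+P(B)+P(C) - P(AB)-P(AC)-P(BC) + P(ABC)
= 15/38+17/38+13/38 - 11/38-7/38-5/19 + 3/19
= 23/38

23/38


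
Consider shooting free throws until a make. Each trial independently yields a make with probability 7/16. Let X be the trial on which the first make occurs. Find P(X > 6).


P(X > 6) = P(first 6 trials all fail) = (1-p)^6 = (9/16)^6 = 531441/16777216

531441/16777216


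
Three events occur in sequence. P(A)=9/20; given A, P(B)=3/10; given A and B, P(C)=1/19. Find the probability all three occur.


P(A∩B∩C) = P(A) * P(B|A) * P(C|A∩B)
= 9/20 * 3/10 * 1/19
= 27/200 * 1/19 = 27/3800

27/3800


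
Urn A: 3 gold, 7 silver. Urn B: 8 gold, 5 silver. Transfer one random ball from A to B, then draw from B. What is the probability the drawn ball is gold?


P(transfer gold) = 3/10; P(transfer silver) = 7/10
If gold transferred: Urn II has 9 gold of 14, so P(gold|gold moved) = 9/14
If silver transferred: Urn II has 8 gold of 14, so P(gold|silver moved) = 4/7
By total probability: P(gold) = 3/10*9/14 + 7/10*4/7 = 83/140

83/140


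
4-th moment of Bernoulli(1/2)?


For Bernoulli: X in {0,1}
E[X^4] = 0^4*(1-1/2) + 1^4*1/2 = 1/2

1/2


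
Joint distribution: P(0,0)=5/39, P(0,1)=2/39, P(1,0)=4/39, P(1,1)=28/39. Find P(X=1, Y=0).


Read from table: P(X=1, Y=0) = 4/39

4/39


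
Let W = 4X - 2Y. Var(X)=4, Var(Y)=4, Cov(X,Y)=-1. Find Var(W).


Var(4X - 2Y) = 4^2*Var(X) + (-2)^2*Var(Y) + 2*4*(-2)*Cov(X,Y)
= 16*4 + 4*4 - 16*(-1)
= 64 + 16 + 16 = 96

96


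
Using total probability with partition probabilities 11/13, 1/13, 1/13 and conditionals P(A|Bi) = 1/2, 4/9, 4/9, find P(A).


P(A) = P(A|B1)P(B1) + P(A|B2)P(B2) + P(A|B3)P(B3)
= 1/2*11/13 + 4/9*1/13 + 4/9*1/13
= 11/26 + 4/117 + 4/117 = 115/234

115/234


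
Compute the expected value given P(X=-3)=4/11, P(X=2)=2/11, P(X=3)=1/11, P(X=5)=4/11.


E[X] = sum(x * P(x))
= -3*4/11 + 2*2/11 + 3*1/11 + 5*4/11
= 15/11

15/11


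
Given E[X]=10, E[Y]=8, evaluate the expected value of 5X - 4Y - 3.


E[5X - 4Y - 3] = 5*E[X] - 4*E[Y] - 3
= (5)*(10) + (-4)*(8) + (-3)
= 50 - 32 - 3 = 15

15


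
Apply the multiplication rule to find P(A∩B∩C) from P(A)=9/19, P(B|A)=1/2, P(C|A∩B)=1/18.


P(A∩B∩C) = P(A) * P(B|A) * P(C|A∩B)
= 9/19 * 1/2 * 1/18
= 9/38 * 1/18 = 1/76

1/76


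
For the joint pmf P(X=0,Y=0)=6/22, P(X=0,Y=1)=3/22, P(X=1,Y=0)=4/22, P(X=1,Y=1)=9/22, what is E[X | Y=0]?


P(Y=0) = 10/22
E[X|Y=0] = (0*6 + 1*4)/10 = 4/10 = 2/5

2/5


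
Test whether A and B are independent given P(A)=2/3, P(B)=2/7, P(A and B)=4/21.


P(A)*P(B) = 2/3*2/7 = 4/21
P(A∩B) = 4/21, which equals P(A)P(B), so independent

Yes, A and B are independent


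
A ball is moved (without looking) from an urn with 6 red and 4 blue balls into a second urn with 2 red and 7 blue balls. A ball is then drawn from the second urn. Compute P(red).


P(transfer red) = 6/10 = 3/5; P(transfer blue) = 2/5
If red transferred: Urn II has 3 red of 10, so P(red|red moved) = 3/10
If blue transferred: Urn II has 2 red of 10, so P(red|blue moved) = 1/5
By total probability: P(red) = 3/5*3/10 + 2/5*1/5 = 13/50

13/50


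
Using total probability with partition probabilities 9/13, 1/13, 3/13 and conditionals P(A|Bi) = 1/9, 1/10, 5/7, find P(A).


P(A) = P(A|B1)P(B1) + P(A|B2)P(B2) + P(A|B3)P(B3)
= 1/9*9/13 + 1/10*1/13 + 5/7*3/13
= 1/13 + 1/130 + 15/91 = 227/910

227/910


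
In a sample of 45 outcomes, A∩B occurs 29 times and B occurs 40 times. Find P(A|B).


P(A|B) = P(A∩B)/P(B) = (29/45)/(40/45) = 29/40

29/40


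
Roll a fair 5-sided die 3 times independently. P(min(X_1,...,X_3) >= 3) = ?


P(min >= 3) = P(all X_i >= 3) = (P(X_1 >= 3))^3
= (3/5)^3 = 27/125

27/125


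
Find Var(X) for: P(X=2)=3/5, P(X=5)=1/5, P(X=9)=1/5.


E[X] = 4, E[X^2] = 118/5
Var(X) = E[X^2] - (E[X])^2 = 118/5 - (4)^2 = 38/5

38/5


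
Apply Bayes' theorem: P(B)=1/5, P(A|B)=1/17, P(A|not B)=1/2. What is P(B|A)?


P(A) = P(A|B)P(B) + P(A|B')P(B') = 1/17*1/5 + 1/2*4/5 = 7/17
P(B|A) = P(A|B)P(B)/P(A) = (1/85)/(7/17) = 1/35

1/35


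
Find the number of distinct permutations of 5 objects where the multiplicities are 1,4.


5! = 120
Denominator: 1!=1 * 4!=24
Coefficient = 120 / 24 = 5

5


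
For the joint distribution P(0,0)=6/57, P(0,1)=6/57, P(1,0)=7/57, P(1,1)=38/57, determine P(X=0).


P(X=0) = P(0,0)+P(0,1) = 6/57 + 6/57 = 12/57 = 4/19

4/19


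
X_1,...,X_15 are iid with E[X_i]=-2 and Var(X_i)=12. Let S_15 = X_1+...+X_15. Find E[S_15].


E[S_n] = n*E[X_1] = 15*-2 = -30

-30


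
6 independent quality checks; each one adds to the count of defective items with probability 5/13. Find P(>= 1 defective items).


P(at least one) = 1 - P(none)
P(none) = (1 - 5/13)^6 = (8/13)^6 = 262144/4826809
P(at least one) = 1 - 262144/4826809 = 4564665/4826809

4564665/4826809


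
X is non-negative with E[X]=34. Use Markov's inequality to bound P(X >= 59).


Markov: P(X >= a) <= E[X]/a
P(X >= 59) <= 34/59

34/59


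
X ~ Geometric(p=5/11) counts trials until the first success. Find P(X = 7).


P(X=7) = (1-p)^6 * p = (6/11)^6 * 5/11
= 46656/1771561 * 5/11 = 233280/19487171

233280/19487171


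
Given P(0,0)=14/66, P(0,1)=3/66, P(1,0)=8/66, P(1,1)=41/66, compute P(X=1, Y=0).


Read from table: P(X=1, Y=0) = 8/66 = 4/33

4/33


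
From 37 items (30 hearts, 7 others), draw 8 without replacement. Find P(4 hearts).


P(X=4) = C(30,4)*C(7,4) / C(37,8)
= 27405*35 / 38608020
= 959175/38608020 = 21315/857956

21315/857956


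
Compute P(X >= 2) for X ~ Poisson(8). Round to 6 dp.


P(X>=2) = 1 - P(X<=1) = 1 - (e^(-8)*8^0/0! + e^(-8)*8^1/1!)
≈ 1 - (0.0003354626 + 0.0026837010)
= 1 - 0.0030191636 = 0.9969808364
≈ 0.996981

0.996981


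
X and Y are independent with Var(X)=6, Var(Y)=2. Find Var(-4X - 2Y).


Independence => Cov(X,Y)=0
Var(-4X - 2Y) = (-4)^2*Var(X) + (-2)^2*Var(Y)
= 16*6 + 4*2 = 104

104


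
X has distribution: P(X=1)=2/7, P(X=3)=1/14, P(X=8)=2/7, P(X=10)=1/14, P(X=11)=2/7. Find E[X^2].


E[X^2] = sum(g(x)*P(x))
= 1*2/7 + 9*1/14 + 64*2/7 + 100*1/14 + 121*2/7
= 853/14

853/14


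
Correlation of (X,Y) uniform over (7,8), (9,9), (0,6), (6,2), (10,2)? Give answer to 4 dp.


Cov(X,Y) = -0.7600, Var(X) = 12.2400, Var(Y) = 8.6400
rho = Cov/(sqrt(VarX)*sqrt(VarY)) = -0.0739

-0.0739


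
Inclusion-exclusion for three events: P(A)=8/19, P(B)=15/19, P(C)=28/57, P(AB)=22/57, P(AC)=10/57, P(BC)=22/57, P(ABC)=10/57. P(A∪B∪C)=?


P(A∪B∪C) = P(A)+P(B)+P(C) - P(AB)-P(AC)-P(BC) + P(ABC)
= 8/19+15/19+28/57 - 22/57-10/57-22/57 + 10/57
= 53/57

53/57


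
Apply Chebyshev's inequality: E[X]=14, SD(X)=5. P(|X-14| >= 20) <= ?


k = 20/5 = 4
Chebyshev: P(|X-mu| >= k*sigma) <= 1/k^2 = 1/4^2 = 1/16

1/16


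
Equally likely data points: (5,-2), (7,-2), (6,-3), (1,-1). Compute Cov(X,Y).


E[X]=19/4, E[Y]=-2, E[XY]=-43/4
Cov(X,Y) = E[XY] - E[X]E[Y] = -43/4 - 19/4*-2 = -5/4

-5/4


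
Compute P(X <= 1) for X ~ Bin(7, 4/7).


P(X<=1) = P(X=0) + P(X=1)
= 2187/823543 + 2916/117649
= 22599/823543

22599/823543


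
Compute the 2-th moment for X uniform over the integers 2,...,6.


E[X^2] = (1/5) * sum(x^2 for x=2..6)
= 90/5 = 18

18


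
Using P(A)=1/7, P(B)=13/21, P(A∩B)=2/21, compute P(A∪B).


P(A∪B) = P(A) + P(B) - P(A∩B)
= 1/7 + 13/21 - 2/21 = 2/3

2/3


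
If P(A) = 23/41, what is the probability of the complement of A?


P(A') = 1 - P(A) = 1 - 23/41 = 18/41

18/41


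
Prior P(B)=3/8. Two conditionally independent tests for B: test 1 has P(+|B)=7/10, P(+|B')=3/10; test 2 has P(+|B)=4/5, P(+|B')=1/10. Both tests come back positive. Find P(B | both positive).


After test 1: P(+) = 7/10*3/8 + 3/10*5/8 = 9/20
P(B|+) = (21/80)/(9/20) = 7/12
After test 2 (use post1 as new prior): P(+) = 4/5*7/12 + 1/10*5/12 = 61/120
P(B|+,+) = (7/15)/(61/120) = 56/61

56/61


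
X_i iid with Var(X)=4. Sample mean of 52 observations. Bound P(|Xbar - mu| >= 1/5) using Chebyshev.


Var(Xbar) = Var(X)/n = 4/52
Chebyshev: P(|Xbar-mu| >= 1/5) <= Var(Xbar)/(1/5)^2 = (1/13)/(1/25) = 25/13
Bound exceeds 1, so trivial bound: 1

1


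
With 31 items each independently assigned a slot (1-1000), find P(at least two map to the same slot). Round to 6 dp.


P(all different) = prod((1000-i)/1000 for i=0..30) = 0.625127
P(at least one match) = 1 - 0.625127 = 0.374873

0.374873


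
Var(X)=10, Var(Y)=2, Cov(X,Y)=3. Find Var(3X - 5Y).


Var(3X - 5Y) = 3^2*Var(X) + (-5)^2*Var(Y) + 2*3*(-5)*Cov(X,Y)
= 9*10 + 25*2 - 30*3
= 90 + 50 - 90 = 50

50


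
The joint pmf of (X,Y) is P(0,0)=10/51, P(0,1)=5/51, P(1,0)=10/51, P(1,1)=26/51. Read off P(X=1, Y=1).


Read from table: P(X=1, Y=1) = 26/51

26/51


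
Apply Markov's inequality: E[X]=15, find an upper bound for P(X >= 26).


Markov: P(X >= a) <= E[X]/a
P(X >= 26) <= 15/26

15/26


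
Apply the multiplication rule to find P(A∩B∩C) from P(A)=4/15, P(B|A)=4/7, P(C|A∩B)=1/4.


P(A∩B∩C) = P(A) * P(B|A) * P(C|A∩B)
= 4/15 * 4/7 * 1/4
= 16/105 * 1/4 = 4/105

4/105


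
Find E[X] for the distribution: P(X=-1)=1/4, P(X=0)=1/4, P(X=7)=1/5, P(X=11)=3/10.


E[X] = sum(x * P(x))
= -1*1/4 + 0*1/4 + 7*1/5 + 11*3/10
= 89/20

89/20


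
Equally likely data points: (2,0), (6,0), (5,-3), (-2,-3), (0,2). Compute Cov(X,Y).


E[X]=11/5, E[Y]=-4/5, E[XY]=-9/5
Cov(X,Y) = E[XY] - E[X]E[Y] = -9/5 - 11/5*-4/5 = -1/25

-1/25


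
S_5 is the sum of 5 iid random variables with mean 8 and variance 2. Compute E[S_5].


E[S_n] = n*E[X_1] = 5*8 = 40

40


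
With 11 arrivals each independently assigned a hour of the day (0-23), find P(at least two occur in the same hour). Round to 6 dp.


P(all different) = prod((24-i)/24 for i=0..10) = 0.065479
P(at least one match) = 1 - 0.065479 = 0.934521

0.934521


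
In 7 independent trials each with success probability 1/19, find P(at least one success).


P(at least one) = 1 - P(none)
P(none) = (1 - 1/19)^7 = (18/19)^7 = 612220032/893871739
P(at least one) = 1 - 612220032/893871739 = 281651707/893871739

281651707/893871739


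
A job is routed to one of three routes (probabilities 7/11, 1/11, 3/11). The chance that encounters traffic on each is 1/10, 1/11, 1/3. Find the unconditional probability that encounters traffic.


P(A) = P(A|B1)P(B1) + P(A|B2)P(B2) + P(A|B3)P(B3)
= 1/10*7/11 + 1/11*1/11 + 1/3*3/11
= 7/110 + 1/121 + 1/11 = 197/1210

197/1210


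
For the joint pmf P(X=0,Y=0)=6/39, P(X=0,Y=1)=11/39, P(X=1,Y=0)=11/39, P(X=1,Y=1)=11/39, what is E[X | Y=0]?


P(Y=0) = 17/39
E[X|Y=0] = (0*6 + 1*11)/17 = 11/17

11/17


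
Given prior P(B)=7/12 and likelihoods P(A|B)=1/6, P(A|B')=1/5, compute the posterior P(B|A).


P(A) = P(A|B)P(B) + P(A|B')P(B') = 1/6*7/12 + 1/5*5/12 = 13/72
P(B|A) = P(A|B)P(B)/P(A) = (7/72)/(13/72) = 7/13

7/13


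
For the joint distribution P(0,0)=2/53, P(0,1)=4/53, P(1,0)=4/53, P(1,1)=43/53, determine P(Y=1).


P(Y=1) = P(0,1)+P(1,1) = 4/53 + 43/53 = 47/53

47/53


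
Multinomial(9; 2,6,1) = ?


9! = 362880
Denominator: 2!=2 * 6!=720 * 1!=1
Coefficient = 362880 / 1440 = 252

252


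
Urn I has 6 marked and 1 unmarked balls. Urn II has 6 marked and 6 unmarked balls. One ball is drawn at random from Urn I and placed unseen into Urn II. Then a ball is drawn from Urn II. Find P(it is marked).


P(transfer marked) = 6/7; P(transfer unmarked) = 1/7
If marked transferred: Urn II has 7 marked of 13, so P(marked|marked moved) = 7/13
If unmarked transferred: Urn II has 6 marked of 13, so P(marked|unmarked moved) = 6/13
By total probability: P(marked) = 6/7*7/13 + 1/7*6/13 = 48/91

48/91


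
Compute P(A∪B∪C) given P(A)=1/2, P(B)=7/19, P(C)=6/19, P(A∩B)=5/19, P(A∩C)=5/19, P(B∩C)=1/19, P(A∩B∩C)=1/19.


P(A∪B∪C) = P(A)+P(B)+P(C) - P(AB)-P(AC)-P(BC) + P(ABC)
= 1/2+7/19+6/19 - 5/19-5/19-1/19 + 1/19
= 25/38

25/38


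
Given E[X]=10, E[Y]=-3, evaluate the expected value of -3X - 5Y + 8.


E[-3X - 5Y + 8] = -3*E[X] - 5*E[Y] + 8
= (-3)*(10) + (-5)*(-3) + (8)
= -30 + 15 + 8 = -7

-7


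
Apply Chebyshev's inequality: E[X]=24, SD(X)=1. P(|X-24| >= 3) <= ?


k = 3/1 = 3
Chebyshev: P(|X-mu| >= k*sigma) <= 1/k^2 = 1/3^2 = 1/9

1/9


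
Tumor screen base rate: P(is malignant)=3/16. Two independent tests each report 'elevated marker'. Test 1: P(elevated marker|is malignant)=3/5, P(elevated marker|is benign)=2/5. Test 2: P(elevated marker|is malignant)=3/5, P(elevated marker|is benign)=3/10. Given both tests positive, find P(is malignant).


After test 1: P(+) = 3/5*3/16 + 2/5*13/16 = 7/16
P(B|+) = (9/80)/(7/16) = 9/35
After test 2 (use post1 as new prior): P(+) = 3/5*9/35 + 3/10*26/35 = 66/175
P(B|+,+) = (27/175)/(66/175) = 9/22

9/22


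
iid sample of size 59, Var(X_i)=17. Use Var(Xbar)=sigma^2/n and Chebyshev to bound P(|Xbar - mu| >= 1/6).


Var(Xbar) = Var(X)/n = 17/59
Chebyshev: P(|Xbar-mu| >= 1/6) <= Var(Xbar)/(1/6)^2 = (17/59)/(1/36) = 612/59
Bound exceeds 1, so trivial bound: 1

1


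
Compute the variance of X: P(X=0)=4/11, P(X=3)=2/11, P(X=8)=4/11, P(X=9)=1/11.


E[X] = 47/11, E[X^2] = 355/11
Var(X) = E[X^2] - (E[X])^2 = 355/11 - (47/11)^2 = 1696/121

1696/121


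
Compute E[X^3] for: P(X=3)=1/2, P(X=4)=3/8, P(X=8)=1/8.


E[X^3] = sum(x^3 * P(x))
= 27*1/2 + 64*3/8 + 512*1/8
= 203/2

203/2


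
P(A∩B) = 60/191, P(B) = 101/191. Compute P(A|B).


P(A|B) = P(A∩B)/P(B) = (60/191)/(101/191) = 60/101

60/101


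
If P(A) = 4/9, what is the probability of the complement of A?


P(A') = 1 - P(A) = 1 - 4/9 = 5/9

5/9


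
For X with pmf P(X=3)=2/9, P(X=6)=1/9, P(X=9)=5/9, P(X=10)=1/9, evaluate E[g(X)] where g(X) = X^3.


E[X^3] = sum(g(x)*P(x))
= 27*2/9 + 216*1/9 + 729*5/9 + 1000*1/9
= 4915/9

4915/9


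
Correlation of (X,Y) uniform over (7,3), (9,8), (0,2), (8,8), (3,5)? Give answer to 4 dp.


Cov(X,Y) = 6.3200, Var(X) = 11.4400, Var(Y) = 6.1600
rho = Cov/(sqrt(VarX)*sqrt(VarY)) = 0.7529

0.7529
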